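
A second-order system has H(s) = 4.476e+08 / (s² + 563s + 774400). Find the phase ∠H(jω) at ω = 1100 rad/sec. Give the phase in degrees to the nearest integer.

∠[(j1100)² + 563(j1100) + 774400] = ∠[-4.356e+05 + j6.193e+05] = 125.12°
∠H(j1100) = −125.12° = -125.12°

-125°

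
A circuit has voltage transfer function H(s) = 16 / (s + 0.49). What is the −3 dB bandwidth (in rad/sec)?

0.49 rad/sec

For a single-pole low-pass, the −3 dB point is at the pole: ω = 0.49 rad/sec.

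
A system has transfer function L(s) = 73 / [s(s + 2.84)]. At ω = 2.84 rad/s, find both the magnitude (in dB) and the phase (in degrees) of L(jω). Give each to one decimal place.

|L| = 16.1 dB, ∠L = -135.0°

|j2.84 + 2.84| = √(2.84² + 2.84²) = 4.016
|j2.84| = 2.84
|L(j2.84)| = 73 / (4.016 × 2.84) = 6.3999
20 log₁₀(6.3999) = 16.12 dB
∠(j2.84 + 2.84) = arctan(2.84/2.84) = 45.00°
∠(j2.84) = 90.00°
∠L(j2.84) = − (45.00° + 90.00°) = -135.00°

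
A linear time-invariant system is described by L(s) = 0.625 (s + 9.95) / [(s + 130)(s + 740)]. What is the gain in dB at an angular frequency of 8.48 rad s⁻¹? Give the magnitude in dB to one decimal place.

|j8.48 + 9.95| = √(8.48² + 9.95²) = 13.07
|j8.48 + 130| = √(8.48² + 130²) = 130.3
|j8.48 + 740| = √(8.48² + 740²) = 740
|L(j8.48)| = 0.625 × 13.07 / (130.3 × 740) = 8.475e-05
20 log₁₀(8.475e-05) = -81.44 dB

-81.4 dB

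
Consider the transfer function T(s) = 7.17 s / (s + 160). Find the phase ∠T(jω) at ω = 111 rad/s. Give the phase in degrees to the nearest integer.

∠(j111) = 90.00°
∠(j111 + 160) = arctan(111/160) = 34.75°
∠T(j111) = 90.00° − 34.75° = 55.25°

55°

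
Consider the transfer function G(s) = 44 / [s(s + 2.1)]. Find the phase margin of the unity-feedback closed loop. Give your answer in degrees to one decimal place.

Gain crossover: |G(jω)| = 1 at ω ≈ 6.47 rad s⁻¹.
∠G(j6.47) = −90° − arctan(6.47/2.1) ≈ -162.02°
PM = 180° + (-162.02°) = 17.98°

18.0°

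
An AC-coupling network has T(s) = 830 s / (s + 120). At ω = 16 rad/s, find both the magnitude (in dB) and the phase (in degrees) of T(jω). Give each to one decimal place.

|T| = 40.8 dB, ∠T = 82.4 deg

|j16| = 16
|j16 + 120| = √(16² + 120²) = 121.1
|T(j16)| = 830 × 16 / 121.1 = 109.7
20 log₁₀(109.7) = 40.80 dB
∠(j16) = 90.00°
∠(j16 + 120) = arctan(16/120) = 7.59°
∠T(j16) = 90.00° − 7.59° = 82.41°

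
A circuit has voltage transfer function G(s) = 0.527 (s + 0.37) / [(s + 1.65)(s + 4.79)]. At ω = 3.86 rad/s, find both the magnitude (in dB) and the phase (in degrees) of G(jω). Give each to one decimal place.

|j3.86 + 0.37| = √(3.86² + 0.37²) = 3.878
|j3.86 + 1.65| = √(3.86² + 1.65²) = 4.198
|j3.86 + 4.79| = √(3.86² + 4.79²) = 6.152
|G(j3.86)| = 0.527 × 3.878 / (4.198 × 6.152) = 0.079133
20 log₁₀(0.079133) = -22.03 dB
∠(j3.86 + 0.37) = arctan(3.86/0.37) = 84.52°
∠(j3.86 + 1.65) = arctan(3.86/1.65) = 66.86°
∠(j3.86 + 4.79) = arctan(3.86/4.79) = 38.86°
∠G(j3.86) = 84.52° − (66.86° + 38.86°) = -21.19°

|G| = -22.0 dB, ∠G = -21.2 deg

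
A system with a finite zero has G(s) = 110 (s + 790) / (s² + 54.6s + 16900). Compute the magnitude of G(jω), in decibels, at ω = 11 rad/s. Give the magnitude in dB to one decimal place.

14.3 dB

|j11 + 790| = √(11² + 790²) = 790.1
|(j11)² + 54.6(j11) + 16900| = |16779 + j600.6| = 1.679e+04
|G(j11)| = 110 × 790.1 / 1.679e+04 = 5.1763
20 log₁₀(5.1763) = 14.28 dB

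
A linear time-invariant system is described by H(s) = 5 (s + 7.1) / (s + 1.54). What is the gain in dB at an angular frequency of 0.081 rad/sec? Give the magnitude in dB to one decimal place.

|j0.081 + 7.1| = √(0.081² + 7.1²) = 7.1
|j0.081 + 1.54| = √(0.081² + 1.54²) = 1.542
|H(j0.081)| = 5 × 7.1 / 1.542 = 23.022
20 log₁₀(23.022) = 27.24 dB

27.2 dB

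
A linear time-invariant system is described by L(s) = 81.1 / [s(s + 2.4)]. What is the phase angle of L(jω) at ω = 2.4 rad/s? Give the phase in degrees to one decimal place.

∠(j2.4 + 2.4) = arctan(2.4/2.4) = 45.00°
∠(j2.4) = 90.00°
∠L(j2.4) = − (45.00° + 90.00°) = -135.00°

-135.0°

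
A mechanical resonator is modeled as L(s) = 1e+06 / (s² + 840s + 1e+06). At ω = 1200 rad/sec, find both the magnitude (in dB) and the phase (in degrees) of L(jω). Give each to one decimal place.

|(j1200)² + 840(j1200) + 1e+06| = |-4.4e+05 + j1.008e+06| = 1.1e+06
|L(j1200)| = 1e+06 / 1.1e+06 = 0.90922
20 log₁₀(0.90922) = -0.83 dB
∠[(j1200)² + 840(j1200) + 1e+06] = ∠[-4.4e+05 + j1.008e+06] = 113.58°
∠L(j1200) = −113.58° = -113.58°

|L| = -0.8 dB, ∠L = -113.6°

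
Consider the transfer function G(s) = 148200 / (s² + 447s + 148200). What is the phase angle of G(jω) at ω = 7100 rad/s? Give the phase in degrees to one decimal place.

∠[(j7100)² + 447(j7100) + 148200] = ∠[-5.0262e+07 + j3.1737e+06] = 176.39°
∠G(j7100) = −176.39° = -176.39°

-176.4°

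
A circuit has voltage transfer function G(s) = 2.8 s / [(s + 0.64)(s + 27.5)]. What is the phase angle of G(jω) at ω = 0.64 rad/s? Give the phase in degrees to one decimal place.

43.7°

∠(j0.64) = 90.00°
∠(j0.64 + 0.64) = arctan(0.64/0.64) = 45.00°
∠(j0.64 + 27.5) = arctan(0.64/27.5) = 1.33°
∠G(j0.64) = 90.00° − (45.00° + 1.33°) = 43.67°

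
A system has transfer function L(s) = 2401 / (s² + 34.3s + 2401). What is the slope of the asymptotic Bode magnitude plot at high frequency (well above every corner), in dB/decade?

With 0 zeros and 2 poles, the high-frequency asymptotic slope is 20 × (0 − 2) = -40 dB/decade.

-40 dB/decade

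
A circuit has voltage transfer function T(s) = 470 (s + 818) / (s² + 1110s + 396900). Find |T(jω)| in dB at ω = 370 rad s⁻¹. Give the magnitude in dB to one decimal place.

|j370 + 818| = √(370² + 818²) = 897.8
|(j370)² + 1110(j370) + 396900| = |2.6e+05 + j4.107e+05| = 4.861e+05
|T(j370)| = 470 × 897.8 / 4.861e+05 = 0.86809
20 log₁₀(0.86809) = -1.23 dB

-1.2 dB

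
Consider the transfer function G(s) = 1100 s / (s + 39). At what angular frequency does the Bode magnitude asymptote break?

The single real pole at s = −39 gives a corner at ω = 39 rad/s.

39 rad/s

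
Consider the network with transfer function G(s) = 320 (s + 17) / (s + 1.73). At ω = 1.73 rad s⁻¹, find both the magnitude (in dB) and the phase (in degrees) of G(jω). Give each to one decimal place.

|j1.73 + 17| = √(1.73² + 17²) = 17.09
|j1.73 + 1.73| = √(1.73² + 1.73²) = 2.447
|G(j1.73)| = 320 × 17.09 / 2.447 = 2235
20 log₁₀(2235) = 66.99 dB
∠(j1.73 + 17) = arctan(1.73/17) = 5.81°
∠(j1.73 + 1.73) = arctan(1.73/1.73) = 45.00°
∠G(j1.73) = 5.81° − 45.00° = -39.19°

|G| = 67.0 dB, ∠G = -39.2°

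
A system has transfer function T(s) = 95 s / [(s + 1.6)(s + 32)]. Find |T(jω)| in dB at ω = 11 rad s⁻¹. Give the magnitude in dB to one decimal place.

|j11| = 11
|j11 + 1.6| = √(11² + 1.6²) = 11.12
|j11 + 32| = √(11² + 32²) = 33.84
|T(j11)| = 95 × 11 / (11.12 × 33.84) = 2.7783
20 log₁₀(2.7783) = 8.88 dB

8.9 dB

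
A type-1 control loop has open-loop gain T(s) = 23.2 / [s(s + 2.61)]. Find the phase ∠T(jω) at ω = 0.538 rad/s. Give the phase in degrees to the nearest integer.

-102°

∠(j0.538 + 2.61) = arctan(0.538/2.61) = 11.65°
∠(j0.538) = 90.00°
∠T(j0.538) = − (11.65° + 90.00°) = -101.65°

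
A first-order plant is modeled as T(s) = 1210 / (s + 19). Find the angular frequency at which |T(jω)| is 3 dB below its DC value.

19 rad s⁻¹

For a single-pole low-pass, the −3 dB point is at the pole: ω = 19 rad s⁻¹.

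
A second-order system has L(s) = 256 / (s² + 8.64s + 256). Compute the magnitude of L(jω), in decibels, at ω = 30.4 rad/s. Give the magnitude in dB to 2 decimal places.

|(j30.4)² + 8.64(j30.4) + 256| = |-668.16 + j262.66| = 717.9
|L(j30.4)| = 256 / 717.9 = 0.35658
20 log₁₀(0.35658) = -8.957 dB

-8.96 dB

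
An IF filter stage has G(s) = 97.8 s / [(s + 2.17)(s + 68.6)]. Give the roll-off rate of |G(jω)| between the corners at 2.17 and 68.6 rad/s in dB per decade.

0 dB/decade

In this band the factors already past their corner are: 1 differentiator zero, pole at 2.17; net slope = 0 dB/decade.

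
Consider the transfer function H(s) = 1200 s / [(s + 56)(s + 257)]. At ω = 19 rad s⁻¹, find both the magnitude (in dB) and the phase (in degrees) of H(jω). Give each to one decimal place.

|j19| = 19
|j19 + 56| = √(19² + 56²) = 59.14
|j19 + 257| = √(19² + 257²) = 257.7
|H(j19)| = 1200 × 19 / (59.14 × 257.7) = 1.4961
20 log₁₀(1.4961) = 3.50 dB
∠(j19) = 90.00°
∠(j19 + 56) = arctan(19/56) = 18.74°
∠(j19 + 257) = arctan(19/257) = 4.23°
∠H(j19) = 90.00° − (18.74° + 4.23°) = 67.03°

|H| = 3.5 dB, ∠H = 67.0 deg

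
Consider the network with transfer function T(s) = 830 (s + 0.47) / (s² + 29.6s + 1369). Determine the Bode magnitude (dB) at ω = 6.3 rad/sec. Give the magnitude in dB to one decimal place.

|j6.3 + 0.47| = √(6.3² + 0.47²) = 6.318
|(j6.3)² + 29.6(j6.3) + 1369| = |1329.3 + j186.48| = 1342
|T(j6.3)| = 830 × 6.318 / 1342 = 3.9063
20 log₁₀(3.9063) = 11.84 dB

11.8 dB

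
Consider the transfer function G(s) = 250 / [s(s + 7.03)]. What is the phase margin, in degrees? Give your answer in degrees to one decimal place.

Gain crossover: |G(jω)| = 1 at ω ≈ 15.1 rad/s.
∠G(j15.1) = −90° − arctan(15.1/7.03) ≈ -154.96°
PM = 180° + (-154.96°) = 25.04°

25.0°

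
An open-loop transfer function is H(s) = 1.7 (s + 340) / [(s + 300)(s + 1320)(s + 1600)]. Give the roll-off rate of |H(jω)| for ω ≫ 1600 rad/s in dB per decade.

-40 dB/decade

With 1 zero and 3 poles, the high-frequency asymptotic slope is 20 × (1 − 3) = -40 dB/decade.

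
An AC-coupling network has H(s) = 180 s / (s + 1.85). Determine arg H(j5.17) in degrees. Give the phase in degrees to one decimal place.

∠(j5.17) = 90.00°
∠(j5.17 + 1.85) = arctan(5.17/1.85) = 70.31°
∠H(j5.17) = 90.00° − 70.31° = 19.69°

19.7°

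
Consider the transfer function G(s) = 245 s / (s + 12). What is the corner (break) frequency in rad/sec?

The single real pole at s = −12 gives a corner at ω = 12 rad/sec.

12 rad/sec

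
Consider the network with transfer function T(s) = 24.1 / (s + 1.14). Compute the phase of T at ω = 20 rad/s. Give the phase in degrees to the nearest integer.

∠(j20 + 1.14) = arctan(20/1.14) = 86.74°
∠T(j20) = −86.74° = -86.74°

-87°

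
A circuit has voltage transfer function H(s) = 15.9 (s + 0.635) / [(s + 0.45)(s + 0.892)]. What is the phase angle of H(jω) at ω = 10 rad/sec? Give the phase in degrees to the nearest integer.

∠(j10 + 0.635) = arctan(10/0.635) = 86.37°
∠(j10 + 0.45) = arctan(10/0.45) = 87.42°
∠(j10 + 0.892) = arctan(10/0.892) = 84.90°
∠H(j10) = 86.37° − (87.42° + 84.90°) = -85.96°

-86°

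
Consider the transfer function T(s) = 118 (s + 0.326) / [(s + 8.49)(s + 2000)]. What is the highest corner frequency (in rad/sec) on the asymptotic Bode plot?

2000 rad/sec

Break frequencies occur at each pole and zero magnitude: 0.326 rad/sec, 8.49 rad/sec, 2000 rad/sec.
The highest is 2000 rad/sec.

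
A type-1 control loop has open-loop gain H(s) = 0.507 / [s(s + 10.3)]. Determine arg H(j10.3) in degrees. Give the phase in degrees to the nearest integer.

-135°

∠(j10.3 + 10.3) = arctan(10.3/10.3) = 45.00°
∠(j10.3) = 90.00°
∠H(j10.3) = − (45.00° + 90.00°) = -135.00°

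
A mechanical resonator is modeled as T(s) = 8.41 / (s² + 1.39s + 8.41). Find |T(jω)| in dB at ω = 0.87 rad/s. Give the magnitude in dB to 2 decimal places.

|(j0.87)² + 1.39(j0.87) + 8.41| = |7.6531 + j1.2093| = 7.748
|T(j0.87)| = 8.41 / 7.748 = 1.0854
20 log₁₀(1.0854) = 0.712 dB

0.71 dB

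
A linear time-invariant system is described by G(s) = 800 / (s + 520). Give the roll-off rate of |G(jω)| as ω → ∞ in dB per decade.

-20 dB/decade

With 0 zeros and 1 pole, the high-frequency asymptotic slope is 20 × (0 − 1) = -20 dB/decade.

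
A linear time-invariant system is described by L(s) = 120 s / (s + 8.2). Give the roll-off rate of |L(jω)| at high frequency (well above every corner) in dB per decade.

With 1 zero and 1 pole, the high-frequency asymptotic slope is 20 × (1 − 1) = 0 dB/decade.

0 dB/decade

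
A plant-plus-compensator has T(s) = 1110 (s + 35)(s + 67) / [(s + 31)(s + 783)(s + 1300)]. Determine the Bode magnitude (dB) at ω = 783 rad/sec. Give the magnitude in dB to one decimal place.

-5.7 dB

|j783 + 35| = √(783² + 35²) = 783.8
|j783 + 67| = √(783² + 67²) = 785.9
|j783 + 31| = √(783² + 31²) = 783.6
|j783 + 783| = √(783² + 783²) = 1107
|j783 + 1300| = √(783² + 1300²) = 1518
|T(j783)| = 1110 × 783.8 × 785.9 / (783.6 × 1107 × 1518) = 0.51919
20 log₁₀(0.51919) = -5.69 dB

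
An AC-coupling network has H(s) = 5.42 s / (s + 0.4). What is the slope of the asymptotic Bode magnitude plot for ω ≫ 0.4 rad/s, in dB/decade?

With 1 zero and 1 pole, the high-frequency asymptotic slope is 20 × (1 − 1) = 0 dB/decade.

0 dB/decade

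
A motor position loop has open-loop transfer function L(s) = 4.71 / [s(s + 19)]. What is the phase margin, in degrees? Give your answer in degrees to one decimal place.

89.3°

Gain crossover: |L(jω)| = 1 at ω ≈ 0.248 rad/sec.
∠L(j0.248) = −90° − arctan(0.248/19) ≈ -90.75°
PM = 180° + (-90.75°) = 89.25°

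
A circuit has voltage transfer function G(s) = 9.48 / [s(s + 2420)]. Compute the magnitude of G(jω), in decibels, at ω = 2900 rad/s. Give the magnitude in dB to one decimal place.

|j2900 + 2420| = √(2900² + 2420²) = 3777
|j2900| = 2900
|G(j2900)| = 9.48 / (3777 × 2900) = 8.6547e-07
20 log₁₀(8.6547e-07) = -121.25 dB

-121.3 dB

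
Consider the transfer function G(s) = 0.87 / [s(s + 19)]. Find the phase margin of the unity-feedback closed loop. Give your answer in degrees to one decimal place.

Gain crossover: |G(jω)| = 1 at ω ≈ 0.0458 rad/sec.
∠G(j0.0458) = −90° − arctan(0.0458/19) ≈ -90.14°
PM = 180° + (-90.14°) = 89.86°

89.9°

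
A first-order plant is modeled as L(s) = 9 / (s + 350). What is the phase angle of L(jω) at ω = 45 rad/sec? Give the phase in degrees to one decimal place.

∠(j45 + 350) = arctan(45/350) = 7.33°
∠L(j45) = −7.33° = -7.33°

-7.3°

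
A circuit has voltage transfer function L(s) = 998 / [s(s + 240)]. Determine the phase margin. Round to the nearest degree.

Gain crossover: |L(jω)| = 1 at ω ≈ 4.16 rad s⁻¹.
∠L(j4.16) = −90° − arctan(4.16/240) ≈ -90.99°
PM = 180° + (-90.99°) = 89.01°

89 deg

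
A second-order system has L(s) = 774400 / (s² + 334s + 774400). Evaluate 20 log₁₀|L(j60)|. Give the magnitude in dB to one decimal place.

0.0 dB

|(j60)² + 334(j60) + 774400| = |7.708e+05 + j20040| = 7.711e+05
|L(j60)| = 774400 / 7.711e+05 = 1.0043
20 log₁₀(1.0043) = 0.04 dB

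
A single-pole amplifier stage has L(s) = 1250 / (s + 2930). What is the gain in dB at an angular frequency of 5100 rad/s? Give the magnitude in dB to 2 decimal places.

|j5100 + 2930| = √(5100² + 2930²) = 5882
|L(j5100)| = 1250 / 5882 = 0.21252
20 log₁₀(0.21252) = -13.452 dB

-13.45 dB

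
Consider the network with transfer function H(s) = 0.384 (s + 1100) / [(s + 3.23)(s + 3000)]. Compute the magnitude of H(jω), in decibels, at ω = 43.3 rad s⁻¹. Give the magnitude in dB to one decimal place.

|j43.3 + 1100| = √(43.3² + 1100²) = 1101
|j43.3 + 3.23| = √(43.3² + 3.23²) = 43.42
|j43.3 + 3000| = √(43.3² + 3000²) = 3000
|H(j43.3)| = 0.384 × 1101 / (43.42 × 3000) = 0.0032449
20 log₁₀(0.0032449) = -49.78 dB

-49.8 dB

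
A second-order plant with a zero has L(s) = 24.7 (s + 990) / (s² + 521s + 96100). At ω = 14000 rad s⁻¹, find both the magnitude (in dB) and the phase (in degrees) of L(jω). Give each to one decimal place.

|j14000 + 990| = √(14000² + 990²) = 1.403e+04
|(j14000)² + 521(j14000) + 96100| = |-1.959e+08 + j7.294e+06| = 1.96e+08
|L(j14000)| = 24.7 × 1.403e+04 / 1.96e+08 = 0.0017683
20 log₁₀(0.0017683) = -55.05 dB
∠(j14000 + 990) = arctan(14000/990) = 85.96°
∠[(j14000)² + 521(j14000) + 96100] = ∠[-1.959e+08 + j7.294e+06] = 177.87°
∠L(j14000) = 85.96° − 177.87° = -91.91°

|L| = -55.0 dB, ∠L = -91.9°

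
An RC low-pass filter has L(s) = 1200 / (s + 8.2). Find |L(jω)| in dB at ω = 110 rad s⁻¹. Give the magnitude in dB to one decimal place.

20.7 dB

|j110 + 8.2| = √(110² + 8.2²) = 110.3
|L(j110)| = 1200 / 110.3 = 10.879
20 log₁₀(10.879) = 20.73 dB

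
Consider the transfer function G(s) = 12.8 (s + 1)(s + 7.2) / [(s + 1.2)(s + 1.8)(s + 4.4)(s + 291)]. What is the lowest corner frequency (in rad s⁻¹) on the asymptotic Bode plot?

Break frequencies occur at each pole and zero magnitude: 1 rad s⁻¹, 1.2 rad s⁻¹, 1.8 rad s⁻¹, 4.4 rad s⁻¹, 7.2 rad s⁻¹, 291 rad s⁻¹.
The lowest is 1 rad s⁻¹.

1 rad s⁻¹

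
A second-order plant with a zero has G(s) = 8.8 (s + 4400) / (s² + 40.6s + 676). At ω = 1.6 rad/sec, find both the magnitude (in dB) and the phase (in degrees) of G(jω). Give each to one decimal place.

|G| = 35.2 dB, ∠G = -5.5°

|j1.6 + 4400| = √(1.6² + 4400²) = 4400
|(j1.6)² + 40.6(j1.6) + 676| = |673.44 + j64.96| = 676.6
|G(j1.6)| = 8.8 × 4400 / 676.6 = 57.23
20 log₁₀(57.23) = 35.15 dB
∠(j1.6 + 4400) = arctan(1.6/4400) = 0.02°
∠[(j1.6)² + 40.6(j1.6) + 676] = ∠[673.44 + j64.96] = 5.51°
∠G(j1.6) = 0.02° − 5.51° = -5.49°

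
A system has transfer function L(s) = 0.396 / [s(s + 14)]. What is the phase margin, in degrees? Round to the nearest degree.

Gain crossover: |L(jω)| = 1 at ω ≈ 0.0283 rad/s.
∠L(j0.0283) = −90° − arctan(0.0283/14) ≈ -90.12°
PM = 180° + (-90.12°) = 89.88°

90°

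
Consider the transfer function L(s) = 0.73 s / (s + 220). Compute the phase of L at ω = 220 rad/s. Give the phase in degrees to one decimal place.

∠(j220) = 90.00°
∠(j220 + 220) = arctan(220/220) = 45.00°
∠L(j220) = 90.00° − 45.00° = 45.00°

45.0°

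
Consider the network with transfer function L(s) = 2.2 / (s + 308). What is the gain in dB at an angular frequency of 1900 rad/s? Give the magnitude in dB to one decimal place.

|j1900 + 308| = √(1900² + 308²) = 1925
|L(j1900)| = 2.2 / 1925 = 0.001143
20 log₁₀(0.001143) = -58.84 dB

-58.8 dB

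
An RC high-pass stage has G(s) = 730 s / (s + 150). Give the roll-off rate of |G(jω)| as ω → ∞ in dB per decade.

With 1 zero and 1 pole, the high-frequency asymptotic slope is 20 × (1 − 1) = 0 dB/decade.

0 dB/decade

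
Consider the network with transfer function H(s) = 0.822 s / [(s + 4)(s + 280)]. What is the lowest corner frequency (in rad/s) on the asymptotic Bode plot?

Break frequencies occur at each pole and zero magnitude: 4 rad/s, 280 rad/s.
The lowest is 4 rad/s.

4 rad/s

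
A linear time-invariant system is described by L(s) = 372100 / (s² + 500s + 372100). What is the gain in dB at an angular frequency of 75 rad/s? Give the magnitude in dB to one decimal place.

0.1 dB

|(j75)² + 500(j75) + 372100| = |3.6648e+05 + j37500| = 3.684e+05
|L(j75)| = 372100 / 3.684e+05 = 1.0101
20 log₁₀(1.0101) = 0.09 dB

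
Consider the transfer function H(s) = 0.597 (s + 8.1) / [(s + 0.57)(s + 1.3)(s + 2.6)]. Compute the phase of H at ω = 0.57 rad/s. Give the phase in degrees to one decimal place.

∠(j0.57 + 8.1) = arctan(0.57/8.1) = 4.03°
∠(j0.57 + 0.57) = arctan(0.57/0.57) = 45.00°
∠(j0.57 + 1.3) = arctan(0.57/1.3) = 23.68°
∠(j0.57 + 2.6) = arctan(0.57/2.6) = 12.37°
∠H(j0.57) = 4.03° − (45.00° + 23.68° + 12.37°) = -77.02°

-77.0°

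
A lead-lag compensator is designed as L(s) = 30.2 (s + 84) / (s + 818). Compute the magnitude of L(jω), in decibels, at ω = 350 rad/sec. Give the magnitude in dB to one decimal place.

|j350 + 84| = √(350² + 84²) = 359.9
|j350 + 818| = √(350² + 818²) = 889.7
|L(j350)| = 30.2 × 359.9 / 889.7 = 12.217
20 log₁₀(12.217) = 21.74 dB

21.7 dB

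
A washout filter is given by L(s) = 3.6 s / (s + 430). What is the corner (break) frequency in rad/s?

The single real pole at s = −430 gives a corner at ω = 430 rad/s.

430 rad/s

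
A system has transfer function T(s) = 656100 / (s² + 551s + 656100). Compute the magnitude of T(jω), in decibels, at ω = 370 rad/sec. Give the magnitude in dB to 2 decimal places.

1.41 dB

|(j370)² + 551(j370) + 656100| = |5.192e+05 + j2.0387e+05| = 5.578e+05
|T(j370)| = 656100 / 5.578e+05 = 1.1762
20 log₁₀(1.1762) = 1.410 dB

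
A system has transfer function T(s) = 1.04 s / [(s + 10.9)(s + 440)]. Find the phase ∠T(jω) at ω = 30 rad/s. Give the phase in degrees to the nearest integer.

16 deg

∠(j30) = 90.00°
∠(j30 + 10.9) = arctan(30/10.9) = 70.03°
∠(j30 + 440) = arctan(30/440) = 3.90°
∠T(j30) = 90.00° − (70.03° + 3.90°) = 16.07°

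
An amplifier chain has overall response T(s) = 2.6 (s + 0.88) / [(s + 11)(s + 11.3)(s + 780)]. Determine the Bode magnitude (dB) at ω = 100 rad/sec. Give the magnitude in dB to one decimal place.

|j100 + 0.88| = √(100² + 0.88²) = 100
|j100 + 11| = √(100² + 11²) = 100.6
|j100 + 11.3| = √(100² + 11.3²) = 100.6
|j100 + 780| = √(100² + 780²) = 786.4
|T(j100)| = 2.6 × 100 / (100.6 × 100.6 × 786.4) = 3.2658e-05
20 log₁₀(3.2658e-05) = -89.72 dB

-89.7 dB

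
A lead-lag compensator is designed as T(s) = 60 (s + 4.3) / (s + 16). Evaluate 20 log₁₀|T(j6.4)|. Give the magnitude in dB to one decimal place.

28.6 dB

|j6.4 + 4.3| = √(6.4² + 4.3²) = 7.71
|j6.4 + 16| = √(6.4² + 16²) = 17.23
|T(j6.4)| = 60 × 7.71 / 17.23 = 26.846
20 log₁₀(26.846) = 28.58 dB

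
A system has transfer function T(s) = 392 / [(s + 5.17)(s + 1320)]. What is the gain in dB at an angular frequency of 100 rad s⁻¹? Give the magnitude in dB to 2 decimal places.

-50.58 dB

|j100 + 5.17| = √(100² + 5.17²) = 100.1
|j100 + 1320| = √(100² + 1320²) = 1324
|T(j100)| = 392 / (100.1 × 1324) = 0.0029573
20 log₁₀(0.0029573) = -50.582 dB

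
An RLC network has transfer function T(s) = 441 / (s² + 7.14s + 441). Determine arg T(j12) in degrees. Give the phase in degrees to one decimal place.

∠[(j12)² + 7.14(j12) + 441] = ∠[297 + j85.68] = 16.09°
∠T(j12) = −16.09° = -16.09°

-16.1°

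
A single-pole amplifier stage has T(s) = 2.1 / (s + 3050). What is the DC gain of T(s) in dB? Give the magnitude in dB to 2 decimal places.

T(0) = 2.1 / 3050 = 0.00068852
20 log₁₀(0.00068852) = -63.242 dB

-63.24 dB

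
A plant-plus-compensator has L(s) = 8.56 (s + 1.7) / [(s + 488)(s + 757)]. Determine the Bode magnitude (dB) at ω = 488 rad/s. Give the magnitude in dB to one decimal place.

|j488 + 1.7| = √(488² + 1.7²) = 488
|j488 + 488| = √(488² + 488²) = 690.1
|j488 + 757| = √(488² + 757²) = 900.7
|L(j488)| = 8.56 × 488 / (690.1 × 900.7) = 0.0067205
20 log₁₀(0.0067205) = -43.45 dB

-43.5 dB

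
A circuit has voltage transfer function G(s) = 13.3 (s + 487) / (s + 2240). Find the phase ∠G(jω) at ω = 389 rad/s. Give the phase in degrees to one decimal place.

∠(j389 + 487) = arctan(389/487) = 38.62°
∠(j389 + 2240) = arctan(389/2240) = 9.85°
∠G(j389) = 38.62° − 9.85° = 28.76°

28.8°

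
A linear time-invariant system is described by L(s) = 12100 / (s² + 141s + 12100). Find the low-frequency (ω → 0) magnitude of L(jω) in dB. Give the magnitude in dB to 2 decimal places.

L(0) = 12100 / 12100 = 1
20 log₁₀(1) = 0.000 dB

0.00 dB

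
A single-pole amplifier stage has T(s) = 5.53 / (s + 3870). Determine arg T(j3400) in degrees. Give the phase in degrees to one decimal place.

∠(j3400 + 3870) = arctan(3400/3870) = 41.30°
∠T(j3400) = −41.30° = -41.30°

-41.3 deg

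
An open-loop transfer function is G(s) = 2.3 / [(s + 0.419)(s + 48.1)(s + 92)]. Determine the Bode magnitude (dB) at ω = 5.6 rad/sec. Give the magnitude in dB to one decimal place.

-80.7 dB

|j5.6 + 0.419| = √(5.6² + 0.419²) = 5.616
|j5.6 + 48.1| = √(5.6² + 48.1²) = 48.42
|j5.6 + 92| = √(5.6² + 92²) = 92.17
|G(j5.6)| = 2.3 / (5.616 × 48.42 × 92.17) = 9.1763e-05
20 log₁₀(9.1763e-05) = -80.75 dB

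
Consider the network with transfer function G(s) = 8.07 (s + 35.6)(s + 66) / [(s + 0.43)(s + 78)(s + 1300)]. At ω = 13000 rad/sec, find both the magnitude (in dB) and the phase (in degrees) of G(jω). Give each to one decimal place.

|j13000 + 35.6| = √(13000² + 35.6²) = 1.3e+04
|j13000 + 66| = √(13000² + 66²) = 1.3e+04
|j13000 + 0.43| = √(13000² + 0.43²) = 1.3e+04
|j13000 + 78| = √(13000² + 78²) = 1.3e+04
|j13000 + 1300| = √(13000² + 1300²) = 1.306e+04
|G(j13000)| = 8.07 × 1.3e+04 × 1.3e+04 / (1.3e+04 × 1.3e+04 × 1.306e+04) = 0.00061769
20 log₁₀(0.00061769) = -64.18 dB
∠(j13000 + 35.6) = arctan(13000/35.6) = 89.84°
∠(j13000 + 66) = arctan(13000/66) = 89.71°
∠(j13000 + 0.43) = arctan(13000/0.43) = 90.00°
∠(j13000 + 78) = arctan(13000/78) = 89.66°
∠(j13000 + 1300) = arctan(13000/1300) = 84.29°
∠G(j13000) = 89.84° + 89.71° − (90.00° + 89.66° + 84.29°) = -84.39°

|G| = -64.2 dB, ∠G = -84.4°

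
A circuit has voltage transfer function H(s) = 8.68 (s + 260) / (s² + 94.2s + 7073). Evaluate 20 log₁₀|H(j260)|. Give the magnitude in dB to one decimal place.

|j260 + 260| = √(260² + 260²) = 367.7
|(j260)² + 94.2(j260) + 7073| = |-60527 + j24492| = 6.529e+04
|H(j260)| = 8.68 × 367.7 / 6.529e+04 = 0.04888
20 log₁₀(0.04888) = -26.22 dB

-26.2 dB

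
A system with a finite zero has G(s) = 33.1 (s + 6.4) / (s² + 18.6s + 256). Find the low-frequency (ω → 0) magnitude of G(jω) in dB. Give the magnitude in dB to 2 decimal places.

-1.64 dB

G(0) = 33.1 × 6.4 / 256 = 0.8275
20 log₁₀(0.8275) = -1.645 dB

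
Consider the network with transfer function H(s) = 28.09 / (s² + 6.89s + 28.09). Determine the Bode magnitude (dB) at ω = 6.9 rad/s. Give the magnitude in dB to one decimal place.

|(j6.9)² + 6.89(j6.9) + 28.09| = |-19.52 + j47.541| = 51.39
|H(j6.9)| = 28.09 / 51.39 = 0.54658
20 log₁₀(0.54658) = -5.25 dB

-5.2 dB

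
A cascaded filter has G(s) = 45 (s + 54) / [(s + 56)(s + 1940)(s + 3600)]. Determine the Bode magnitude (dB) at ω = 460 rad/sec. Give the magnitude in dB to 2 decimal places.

-104.13 dB

|j460 + 54| = √(460² + 54²) = 463.2
|j460 + 56| = √(460² + 56²) = 463.4
|j460 + 1940| = √(460² + 1940²) = 1994
|j460 + 3600| = √(460² + 3600²) = 3629
|G(j460)| = 45 × 463.2 / (463.4 × 1994 × 3629) = 6.2157e-06
20 log₁₀(6.2157e-06) = -104.130 dB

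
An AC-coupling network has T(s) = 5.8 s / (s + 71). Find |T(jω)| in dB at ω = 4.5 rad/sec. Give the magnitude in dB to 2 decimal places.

|j4.5| = 4.5
|j4.5 + 71| = √(4.5² + 71²) = 71.14
|T(j4.5)| = 5.8 × 4.5 / 71.14 = 0.36687
20 log₁₀(0.36687) = -8.710 dB

-8.71 dB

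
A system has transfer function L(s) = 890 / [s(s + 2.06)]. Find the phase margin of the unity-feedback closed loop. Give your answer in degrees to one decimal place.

Gain crossover: |L(jω)| = 1 at ω ≈ 29.8 rad/sec.
∠L(j29.8) = −90° − arctan(29.8/2.06) ≈ -176.05°
PM = 180° + (-176.05°) = 3.95°

4.0°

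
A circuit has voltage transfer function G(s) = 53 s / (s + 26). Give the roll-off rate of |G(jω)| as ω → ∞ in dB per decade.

0 dB/decade

With 1 zero and 1 pole, the high-frequency asymptotic slope is 20 × (1 − 1) = 0 dB/decade.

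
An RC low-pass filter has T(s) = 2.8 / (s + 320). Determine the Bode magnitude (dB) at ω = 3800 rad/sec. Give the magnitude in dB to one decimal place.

|j3800 + 320| = √(3800² + 320²) = 3813
|T(j3800)| = 2.8 / 3813 = 0.00073424
20 log₁₀(0.00073424) = -62.68 dB

-62.7 dB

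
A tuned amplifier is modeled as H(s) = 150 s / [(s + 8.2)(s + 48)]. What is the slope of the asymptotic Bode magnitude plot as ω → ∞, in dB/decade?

With 1 zero and 2 poles, the high-frequency asymptotic slope is 20 × (1 − 2) = -20 dB/decade.

-20 dB/decade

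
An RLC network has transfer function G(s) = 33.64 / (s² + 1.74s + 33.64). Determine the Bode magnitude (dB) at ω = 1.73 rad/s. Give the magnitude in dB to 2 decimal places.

0.77 dB

|(j1.73)² + 1.74(j1.73) + 33.64| = |30.647 + j3.0102| = 30.79
|G(j1.73)| = 33.64 / 30.79 = 1.0924
20 log₁₀(1.0924) = 0.768 dB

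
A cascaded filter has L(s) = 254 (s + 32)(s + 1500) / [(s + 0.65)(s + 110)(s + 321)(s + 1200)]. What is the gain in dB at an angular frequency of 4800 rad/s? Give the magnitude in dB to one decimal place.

|j4800 + 32| = √(4800² + 32²) = 4800
|j4800 + 1500| = √(4800² + 1500²) = 5029
|j4800 + 0.65| = √(4800² + 0.65²) = 4800
|j4800 + 110| = √(4800² + 110²) = 4801
|j4800 + 321| = √(4800² + 321²) = 4811
|j4800 + 1200| = √(4800² + 1200²) = 4948
|L(j4800)| = 254 × 4800 × 5029 / (4800 × 4801 × 4811 × 4948) = 1.1178e-05
20 log₁₀(1.1178e-05) = -99.03 dB

-99.0 dB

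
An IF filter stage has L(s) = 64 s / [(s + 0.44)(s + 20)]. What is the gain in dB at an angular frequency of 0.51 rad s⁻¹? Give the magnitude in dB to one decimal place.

7.7 dB

|j0.51| = 0.51
|j0.51 + 0.44| = √(0.51² + 0.44²) = 0.6736
|j0.51 + 20| = √(0.51² + 20²) = 20.01
|L(j0.51)| = 64 × 0.51 / (0.6736 × 20.01) = 2.4221
20 log₁₀(2.4221) = 7.68 dB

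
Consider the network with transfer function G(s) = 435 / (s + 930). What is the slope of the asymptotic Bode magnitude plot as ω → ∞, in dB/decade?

With 0 zeros and 1 pole, the high-frequency asymptotic slope is 20 × (0 − 1) = -20 dB/decade.

-20 dB/decade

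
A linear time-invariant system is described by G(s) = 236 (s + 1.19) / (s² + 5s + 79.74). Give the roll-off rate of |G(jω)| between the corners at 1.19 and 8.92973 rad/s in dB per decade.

20 dB/decade

In this band the factors already past their corner are: zero at 1.19; net slope = 20 dB/decade.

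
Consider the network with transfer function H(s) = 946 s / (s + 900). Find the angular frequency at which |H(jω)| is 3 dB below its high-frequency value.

For a single-pole high-pass, the −3 dB point is at the pole: ω = 900 rad/s.

900 rad/s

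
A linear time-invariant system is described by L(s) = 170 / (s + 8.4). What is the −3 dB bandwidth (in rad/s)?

8.4 rad/s

For a single-pole low-pass, the −3 dB point is at the pole: ω = 8.4 rad/s.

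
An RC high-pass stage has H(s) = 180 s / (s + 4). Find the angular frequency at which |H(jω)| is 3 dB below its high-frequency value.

For a single-pole high-pass, the −3 dB point is at the pole: ω = 4 rad s⁻¹.

4 rad s⁻¹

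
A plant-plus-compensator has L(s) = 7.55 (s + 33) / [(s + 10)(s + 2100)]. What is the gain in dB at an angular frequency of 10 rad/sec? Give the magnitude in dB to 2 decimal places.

-41.14 dB

|j10 + 33| = √(10² + 33²) = 34.48
|j10 + 10| = √(10² + 10²) = 14.14
|j10 + 2100| = √(10² + 2100²) = 2100
|L(j10)| = 7.55 × 34.48 / (14.14 × 2100) = 0.0087659
20 log₁₀(0.0087659) = -41.144 dB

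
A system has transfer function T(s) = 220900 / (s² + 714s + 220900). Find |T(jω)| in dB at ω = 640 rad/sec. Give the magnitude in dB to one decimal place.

-7.0 dB

|(j640)² + 714(j640) + 220900| = |-1.887e+05 + j4.5696e+05| = 4.944e+05
|T(j640)| = 220900 / 4.944e+05 = 0.44681
20 log₁₀(0.44681) = -7.00 dB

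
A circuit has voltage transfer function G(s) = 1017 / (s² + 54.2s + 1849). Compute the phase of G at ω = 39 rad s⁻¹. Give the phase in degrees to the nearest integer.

∠[(j39)² + 54.2(j39) + 1849] = ∠[328 + j2113.8] = 81.18°
∠G(j39) = −81.18° = -81.18°

-81 deg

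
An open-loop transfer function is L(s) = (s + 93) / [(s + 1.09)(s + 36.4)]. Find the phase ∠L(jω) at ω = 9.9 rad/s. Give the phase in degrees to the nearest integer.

-93 deg

∠(j9.9 + 93) = arctan(9.9/93) = 6.08°
∠(j9.9 + 1.09) = arctan(9.9/1.09) = 83.72°
∠(j9.9 + 36.4) = arctan(9.9/36.4) = 15.22°
∠L(j9.9) = 6.08° − (83.72° + 15.22°) = -92.86°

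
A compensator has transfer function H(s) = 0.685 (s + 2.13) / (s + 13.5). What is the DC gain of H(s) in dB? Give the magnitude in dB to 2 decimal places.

H(0) = 0.685 × 2.13 / 13.5 = 0.10808
20 log₁₀(0.10808) = -19.325 dB

-19.33 dB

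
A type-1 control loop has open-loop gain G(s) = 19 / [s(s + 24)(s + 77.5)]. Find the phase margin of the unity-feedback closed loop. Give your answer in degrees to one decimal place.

Gain crossover: |G(jω)| = 1 at ω ≈ 0.0102 rad/sec.
∠G(j0.0102) = −90° − arctan(0.0102/24) − arctan(0.0102/77.5) ≈ -90.03°
PM = 180° + (-90.03°) = 89.97°

90.0 deg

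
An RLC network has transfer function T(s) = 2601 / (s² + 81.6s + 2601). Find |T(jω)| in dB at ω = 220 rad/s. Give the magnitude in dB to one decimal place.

|(j220)² + 81.6(j220) + 2601| = |-45799 + j17952| = 4.919e+04
|T(j220)| = 2601 / 4.919e+04 = 0.052875
20 log₁₀(0.052875) = -25.54 dB

-25.5 dB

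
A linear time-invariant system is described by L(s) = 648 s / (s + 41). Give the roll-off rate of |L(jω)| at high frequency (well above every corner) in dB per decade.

0 dB/decade

With 1 zero and 1 pole, the high-frequency asymptotic slope is 20 × (1 − 1) = 0 dB/decade.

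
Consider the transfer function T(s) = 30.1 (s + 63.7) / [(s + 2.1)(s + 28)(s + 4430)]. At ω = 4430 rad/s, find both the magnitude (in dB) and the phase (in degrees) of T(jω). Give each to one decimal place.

|T| = -119.3 dB, ∠T = -135.4°

|j4430 + 63.7| = √(4430² + 63.7²) = 4430
|j4430 + 2.1| = √(4430² + 2.1²) = 4430
|j4430 + 28| = √(4430² + 28²) = 4430
|j4430 + 4430| = √(4430² + 4430²) = 6265
|T(j4430)| = 30.1 × 4430 / (4430 × 4430 × 6265) = 1.0846e-06
20 log₁₀(1.0846e-06) = -119.29 dB
∠(j4430 + 63.7) = arctan(4430/63.7) = 89.18°
∠(j4430 + 2.1) = arctan(4430/2.1) = 89.97°
∠(j4430 + 28) = arctan(4430/28) = 89.64°
∠(j4430 + 4430) = arctan(4430/4430) = 45.00°
∠T(j4430) = 89.18° − (89.97° + 89.64° + 45.00°) = -135.43°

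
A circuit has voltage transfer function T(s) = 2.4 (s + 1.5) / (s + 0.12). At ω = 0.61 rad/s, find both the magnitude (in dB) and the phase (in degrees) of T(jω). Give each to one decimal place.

|j0.61 + 1.5| = √(0.61² + 1.5²) = 1.619
|j0.61 + 0.12| = √(0.61² + 0.12²) = 0.6217
|T(j0.61)| = 2.4 × 1.619 / 0.6217 = 6.2512
20 log₁₀(6.2512) = 15.92 dB
∠(j0.61 + 1.5) = arctan(0.61/1.5) = 22.13°
∠(j0.61 + 0.12) = arctan(0.61/0.12) = 78.87°
∠T(j0.61) = 22.13° − 78.87° = -56.74°

|T| = 15.9 dB, ∠T = -56.7°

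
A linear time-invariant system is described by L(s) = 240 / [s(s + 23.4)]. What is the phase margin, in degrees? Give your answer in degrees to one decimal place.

67.9°

Gain crossover: |L(jω)| = 1 at ω ≈ 9.5 rad/s.
∠L(j9.5) = −90° − arctan(9.5/23.4) ≈ -112.10°
PM = 180° + (-112.10°) = 67.90°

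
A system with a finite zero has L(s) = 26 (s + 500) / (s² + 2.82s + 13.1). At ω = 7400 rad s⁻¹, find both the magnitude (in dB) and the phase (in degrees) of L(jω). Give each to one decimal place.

|L| = -49.1 dB, ∠L = -93.8°

|j7400 + 500| = √(7400² + 500²) = 7417
|(j7400)² + 2.82(j7400) + 13.1| = |-5.476e+07 + j20868| = 5.476e+07
|L(j7400)| = 26 × 7417 / 5.476e+07 = 0.0035215
20 log₁₀(0.0035215) = -49.07 dB
∠(j7400 + 500) = arctan(7400/500) = 86.13°
∠[(j7400)² + 2.82(j7400) + 13.1] = ∠[-5.476e+07 + j20868] = 179.98°
∠L(j7400) = 86.13° − 179.98° = -93.84°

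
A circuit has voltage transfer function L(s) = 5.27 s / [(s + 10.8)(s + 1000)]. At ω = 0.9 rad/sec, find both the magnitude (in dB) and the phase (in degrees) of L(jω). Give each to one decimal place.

|j0.9| = 0.9
|j0.9 + 10.8| = √(0.9² + 10.8²) = 10.84
|j0.9 + 1000| = √(0.9² + 1000²) = 1000
|L(j0.9)| = 5.27 × 0.9 / (10.84 × 1000) = 0.00043765
20 log₁₀(0.00043765) = -67.18 dB
∠(j0.9) = 90.00°
∠(j0.9 + 10.8) = arctan(0.9/10.8) = 4.76°
∠(j0.9 + 1000) = arctan(0.9/1000) = 0.05°
∠L(j0.9) = 90.00° − (4.76° + 0.05°) = 85.18°

|L| = -67.2 dB, ∠L = 85.2°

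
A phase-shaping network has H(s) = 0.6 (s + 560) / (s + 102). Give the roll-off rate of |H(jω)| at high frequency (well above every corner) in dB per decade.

0 dB/decade

With 1 zero and 1 pole, the high-frequency asymptotic slope is 20 × (1 − 1) = 0 dB/decade.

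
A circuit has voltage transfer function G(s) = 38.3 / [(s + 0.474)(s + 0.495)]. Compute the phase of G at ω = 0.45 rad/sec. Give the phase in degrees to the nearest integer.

∠(j0.45 + 0.474) = arctan(0.45/0.474) = 43.51°
∠(j0.45 + 0.495) = arctan(0.45/0.495) = 42.27°
∠G(j0.45) = − (43.51° + 42.27°) = -85.79°

-86°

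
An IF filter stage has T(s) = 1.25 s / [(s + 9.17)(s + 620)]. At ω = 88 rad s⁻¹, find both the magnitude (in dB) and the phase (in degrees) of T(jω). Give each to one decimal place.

|j88| = 88
|j88 + 9.17| = √(88² + 9.17²) = 88.48
|j88 + 620| = √(88² + 620²) = 626.2
|T(j88)| = 1.25 × 88 / (88.48 × 626.2) = 0.0019854
20 log₁₀(0.0019854) = -54.04 dB
∠(j88) = 90.00°
∠(j88 + 9.17) = arctan(88/9.17) = 84.05°
∠(j88 + 620) = arctan(88/620) = 8.08°
∠T(j88) = 90.00° − (84.05° + 8.08°) = -2.13°

|T| = -54.0 dB, ∠T = -2.1°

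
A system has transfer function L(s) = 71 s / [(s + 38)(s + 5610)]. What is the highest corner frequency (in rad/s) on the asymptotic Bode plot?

5610 rad/s

Break frequencies occur at each pole and zero magnitude: 38 rad/s, 5610 rad/s.
The highest is 5610 rad/s.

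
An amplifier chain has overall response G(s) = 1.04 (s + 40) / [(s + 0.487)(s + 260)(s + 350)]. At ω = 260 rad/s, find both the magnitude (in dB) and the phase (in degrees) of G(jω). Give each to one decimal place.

|G| = -103.7 dB, ∠G = -90.2 deg

|j260 + 40| = √(260² + 40²) = 263.1
|j260 + 0.487| = √(260² + 0.487²) = 260
|j260 + 260| = √(260² + 260²) = 367.7
|j260 + 350| = √(260² + 350²) = 436
|G(j260)| = 1.04 × 263.1 / (260 × 367.7 × 436) = 6.5635e-06
20 log₁₀(6.5635e-06) = -103.66 dB
∠(j260 + 40) = arctan(260/40) = 81.25°
∠(j260 + 0.487) = arctan(260/0.487) = 89.89°
∠(j260 + 260) = arctan(260/260) = 45.00°
∠(j260 + 350) = arctan(260/350) = 36.61°
∠G(j260) = 81.25° − (89.89° + 45.00° + 36.61°) = -90.25°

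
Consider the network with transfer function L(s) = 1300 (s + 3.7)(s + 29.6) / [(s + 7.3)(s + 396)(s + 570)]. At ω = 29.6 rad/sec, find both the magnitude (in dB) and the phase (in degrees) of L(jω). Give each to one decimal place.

|L| = -12.6 dB, ∠L = 44.5°

|j29.6 + 3.7| = √(29.6² + 3.7²) = 29.83
|j29.6 + 29.6| = √(29.6² + 29.6²) = 41.86
|j29.6 + 7.3| = √(29.6² + 7.3²) = 30.49
|j29.6 + 396| = √(29.6² + 396²) = 397.1
|j29.6 + 570| = √(29.6² + 570²) = 570.8
|L(j29.6)| = 1300 × 29.83 × 41.86 / (30.49 × 397.1 × 570.8) = 0.23493
20 log₁₀(0.23493) = -12.58 dB
∠(j29.6 + 3.7) = arctan(29.6/3.7) = 82.87°
∠(j29.6 + 29.6) = arctan(29.6/29.6) = 45.00°
∠(j29.6 + 7.3) = arctan(29.6/7.3) = 76.15°
∠(j29.6 + 396) = arctan(29.6/396) = 4.27°
∠(j29.6 + 570) = arctan(29.6/570) = 2.97°
∠L(j29.6) = 82.87° + 45.00° − (76.15° + 4.27° + 2.97°) = 44.48°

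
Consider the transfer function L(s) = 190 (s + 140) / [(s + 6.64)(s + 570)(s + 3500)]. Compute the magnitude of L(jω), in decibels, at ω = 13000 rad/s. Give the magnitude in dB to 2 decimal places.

-119.29 dB

|j13000 + 140| = √(13000² + 140²) = 1.3e+04
|j13000 + 6.64| = √(13000² + 6.64²) = 1.3e+04
|j13000 + 570| = √(13000² + 570²) = 1.301e+04
|j13000 + 3500| = √(13000² + 3500²) = 1.346e+04
|L(j13000)| = 190 × 1.3e+04 / (1.3e+04 × 1.301e+04 × 1.346e+04) = 1.0846e-06
20 log₁₀(1.0846e-06) = -119.294 dB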